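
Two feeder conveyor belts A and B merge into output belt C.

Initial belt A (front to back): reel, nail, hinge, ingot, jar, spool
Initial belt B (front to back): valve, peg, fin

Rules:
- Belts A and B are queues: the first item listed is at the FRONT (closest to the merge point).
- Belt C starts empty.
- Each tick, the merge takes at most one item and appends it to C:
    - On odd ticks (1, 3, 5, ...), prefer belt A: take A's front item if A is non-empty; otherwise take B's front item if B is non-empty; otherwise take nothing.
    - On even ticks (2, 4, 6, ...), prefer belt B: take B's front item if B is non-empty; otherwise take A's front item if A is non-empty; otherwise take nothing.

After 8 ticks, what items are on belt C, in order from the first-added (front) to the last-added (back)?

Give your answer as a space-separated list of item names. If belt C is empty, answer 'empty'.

Tick 1: prefer A, take reel from A; A=[nail,hinge,ingot,jar,spool] B=[valve,peg,fin] C=[reel]
Tick 2: prefer B, take valve from B; A=[nail,hinge,ingot,jar,spool] B=[peg,fin] C=[reel,valve]
Tick 3: prefer A, take nail from A; A=[hinge,ingot,jar,spool] B=[peg,fin] C=[reel,valve,nail]
Tick 4: prefer B, take peg from B; A=[hinge,ingot,jar,spool] B=[fin] C=[reel,valve,nail,peg]
Tick 5: prefer A, take hinge from A; A=[ingot,jar,spool] B=[fin] C=[reel,valve,nail,peg,hinge]
Tick 6: prefer B, take fin from B; A=[ingot,jar,spool] B=[-] C=[reel,valve,nail,peg,hinge,fin]
Tick 7: prefer A, take ingot from A; A=[jar,spool] B=[-] C=[reel,valve,nail,peg,hinge,fin,ingot]
Tick 8: prefer B, take jar from A; A=[spool] B=[-] C=[reel,valve,nail,peg,hinge,fin,ingot,jar]

Answer: reel valve nail peg hinge fin ingot jar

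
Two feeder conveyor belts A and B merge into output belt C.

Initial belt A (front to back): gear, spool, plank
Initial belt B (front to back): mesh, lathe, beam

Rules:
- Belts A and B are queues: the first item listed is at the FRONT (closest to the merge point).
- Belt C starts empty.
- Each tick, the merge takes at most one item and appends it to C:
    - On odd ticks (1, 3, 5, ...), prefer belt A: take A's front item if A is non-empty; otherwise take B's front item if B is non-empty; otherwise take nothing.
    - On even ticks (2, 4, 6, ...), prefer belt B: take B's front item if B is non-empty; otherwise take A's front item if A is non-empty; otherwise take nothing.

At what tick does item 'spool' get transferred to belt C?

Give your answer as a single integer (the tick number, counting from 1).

Answer: 3

Derivation:
Tick 1: prefer A, take gear from A; A=[spool,plank] B=[mesh,lathe,beam] C=[gear]
Tick 2: prefer B, take mesh from B; A=[spool,plank] B=[lathe,beam] C=[gear,mesh]
Tick 3: prefer A, take spool from A; A=[plank] B=[lathe,beam] C=[gear,mesh,spool]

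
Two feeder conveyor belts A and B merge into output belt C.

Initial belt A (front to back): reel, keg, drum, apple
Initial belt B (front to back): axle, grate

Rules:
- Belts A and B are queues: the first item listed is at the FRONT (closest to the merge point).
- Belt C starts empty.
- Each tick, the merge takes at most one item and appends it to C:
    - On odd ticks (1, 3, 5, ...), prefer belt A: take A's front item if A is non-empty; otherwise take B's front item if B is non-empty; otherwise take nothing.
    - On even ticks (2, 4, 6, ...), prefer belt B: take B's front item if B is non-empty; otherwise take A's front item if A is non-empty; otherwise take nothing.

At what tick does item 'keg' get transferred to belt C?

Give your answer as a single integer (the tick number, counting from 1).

Answer: 3

Derivation:
Tick 1: prefer A, take reel from A; A=[keg,drum,apple] B=[axle,grate] C=[reel]
Tick 2: prefer B, take axle from B; A=[keg,drum,apple] B=[grate] C=[reel,axle]
Tick 3: prefer A, take keg from A; A=[drum,apple] B=[grate] C=[reel,axle,keg]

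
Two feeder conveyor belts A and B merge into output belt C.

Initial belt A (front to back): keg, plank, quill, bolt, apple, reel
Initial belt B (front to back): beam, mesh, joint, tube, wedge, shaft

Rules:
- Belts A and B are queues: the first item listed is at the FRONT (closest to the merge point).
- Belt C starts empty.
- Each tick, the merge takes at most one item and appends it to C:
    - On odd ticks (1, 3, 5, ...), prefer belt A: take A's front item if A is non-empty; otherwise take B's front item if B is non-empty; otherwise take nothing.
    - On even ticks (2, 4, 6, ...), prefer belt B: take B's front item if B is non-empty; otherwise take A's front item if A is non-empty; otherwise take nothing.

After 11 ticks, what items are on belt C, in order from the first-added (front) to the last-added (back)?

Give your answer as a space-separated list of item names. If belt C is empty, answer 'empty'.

Answer: keg beam plank mesh quill joint bolt tube apple wedge reel

Derivation:
Tick 1: prefer A, take keg from A; A=[plank,quill,bolt,apple,reel] B=[beam,mesh,joint,tube,wedge,shaft] C=[keg]
Tick 2: prefer B, take beam from B; A=[plank,quill,bolt,apple,reel] B=[mesh,joint,tube,wedge,shaft] C=[keg,beam]
Tick 3: prefer A, take plank from A; A=[quill,bolt,apple,reel] B=[mesh,joint,tube,wedge,shaft] C=[keg,beam,plank]
Tick 4: prefer B, take mesh from B; A=[quill,bolt,apple,reel] B=[joint,tube,wedge,shaft] C=[keg,beam,plank,mesh]
Tick 5: prefer A, take quill from A; A=[bolt,apple,reel] B=[joint,tube,wedge,shaft] C=[keg,beam,plank,mesh,quill]
Tick 6: prefer B, take joint from B; A=[bolt,apple,reel] B=[tube,wedge,shaft] C=[keg,beam,plank,mesh,quill,joint]
Tick 7: prefer A, take bolt from A; A=[apple,reel] B=[tube,wedge,shaft] C=[keg,beam,plank,mesh,quill,joint,bolt]
Tick 8: prefer B, take tube from B; A=[apple,reel] B=[wedge,shaft] C=[keg,beam,plank,mesh,quill,joint,bolt,tube]
Tick 9: prefer A, take apple from A; A=[reel] B=[wedge,shaft] C=[keg,beam,plank,mesh,quill,joint,bolt,tube,apple]
Tick 10: prefer B, take wedge from B; A=[reel] B=[shaft] C=[keg,beam,plank,mesh,quill,joint,bolt,tube,apple,wedge]
Tick 11: prefer A, take reel from A; A=[-] B=[shaft] C=[keg,beam,plank,mesh,quill,joint,bolt,tube,apple,wedge,reel]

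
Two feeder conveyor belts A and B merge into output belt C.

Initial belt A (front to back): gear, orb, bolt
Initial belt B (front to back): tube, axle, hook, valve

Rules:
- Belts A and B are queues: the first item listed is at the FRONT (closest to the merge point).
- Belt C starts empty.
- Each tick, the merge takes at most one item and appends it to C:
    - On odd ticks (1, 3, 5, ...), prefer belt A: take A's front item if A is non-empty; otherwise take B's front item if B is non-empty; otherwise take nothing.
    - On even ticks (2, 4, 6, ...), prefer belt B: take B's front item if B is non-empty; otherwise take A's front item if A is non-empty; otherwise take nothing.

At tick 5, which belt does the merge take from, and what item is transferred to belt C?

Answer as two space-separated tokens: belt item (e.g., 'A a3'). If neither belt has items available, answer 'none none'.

Tick 1: prefer A, take gear from A; A=[orb,bolt] B=[tube,axle,hook,valve] C=[gear]
Tick 2: prefer B, take tube from B; A=[orb,bolt] B=[axle,hook,valve] C=[gear,tube]
Tick 3: prefer A, take orb from A; A=[bolt] B=[axle,hook,valve] C=[gear,tube,orb]
Tick 4: prefer B, take axle from B; A=[bolt] B=[hook,valve] C=[gear,tube,orb,axle]
Tick 5: prefer A, take bolt from A; A=[-] B=[hook,valve] C=[gear,tube,orb,axle,bolt]

Answer: A bolt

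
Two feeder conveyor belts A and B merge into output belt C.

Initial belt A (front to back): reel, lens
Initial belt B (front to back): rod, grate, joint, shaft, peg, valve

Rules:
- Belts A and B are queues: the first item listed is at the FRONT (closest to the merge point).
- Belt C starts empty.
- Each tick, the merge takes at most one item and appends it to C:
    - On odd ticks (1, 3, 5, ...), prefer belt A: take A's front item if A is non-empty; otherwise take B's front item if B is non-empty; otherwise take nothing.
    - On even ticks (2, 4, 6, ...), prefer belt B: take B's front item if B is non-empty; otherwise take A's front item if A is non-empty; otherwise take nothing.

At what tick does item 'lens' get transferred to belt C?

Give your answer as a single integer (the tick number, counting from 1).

Answer: 3

Derivation:
Tick 1: prefer A, take reel from A; A=[lens] B=[rod,grate,joint,shaft,peg,valve] C=[reel]
Tick 2: prefer B, take rod from B; A=[lens] B=[grate,joint,shaft,peg,valve] C=[reel,rod]
Tick 3: prefer A, take lens from A; A=[-] B=[grate,joint,shaft,peg,valve] C=[reel,rod,lens]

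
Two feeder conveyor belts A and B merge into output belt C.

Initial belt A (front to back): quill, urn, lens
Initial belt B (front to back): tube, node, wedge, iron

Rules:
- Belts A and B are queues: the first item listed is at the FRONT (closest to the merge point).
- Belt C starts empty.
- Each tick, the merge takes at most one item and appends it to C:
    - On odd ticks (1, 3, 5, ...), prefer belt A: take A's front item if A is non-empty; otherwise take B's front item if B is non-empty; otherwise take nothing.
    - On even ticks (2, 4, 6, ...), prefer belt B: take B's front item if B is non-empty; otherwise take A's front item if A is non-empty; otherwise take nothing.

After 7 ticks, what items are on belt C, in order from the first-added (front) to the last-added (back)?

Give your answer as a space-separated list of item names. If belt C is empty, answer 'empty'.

Tick 1: prefer A, take quill from A; A=[urn,lens] B=[tube,node,wedge,iron] C=[quill]
Tick 2: prefer B, take tube from B; A=[urn,lens] B=[node,wedge,iron] C=[quill,tube]
Tick 3: prefer A, take urn from A; A=[lens] B=[node,wedge,iron] C=[quill,tube,urn]
Tick 4: prefer B, take node from B; A=[lens] B=[wedge,iron] C=[quill,tube,urn,node]
Tick 5: prefer A, take lens from A; A=[-] B=[wedge,iron] C=[quill,tube,urn,node,lens]
Tick 6: prefer B, take wedge from B; A=[-] B=[iron] C=[quill,tube,urn,node,lens,wedge]
Tick 7: prefer A, take iron from B; A=[-] B=[-] C=[quill,tube,urn,node,lens,wedge,iron]

Answer: quill tube urn node lens wedge iron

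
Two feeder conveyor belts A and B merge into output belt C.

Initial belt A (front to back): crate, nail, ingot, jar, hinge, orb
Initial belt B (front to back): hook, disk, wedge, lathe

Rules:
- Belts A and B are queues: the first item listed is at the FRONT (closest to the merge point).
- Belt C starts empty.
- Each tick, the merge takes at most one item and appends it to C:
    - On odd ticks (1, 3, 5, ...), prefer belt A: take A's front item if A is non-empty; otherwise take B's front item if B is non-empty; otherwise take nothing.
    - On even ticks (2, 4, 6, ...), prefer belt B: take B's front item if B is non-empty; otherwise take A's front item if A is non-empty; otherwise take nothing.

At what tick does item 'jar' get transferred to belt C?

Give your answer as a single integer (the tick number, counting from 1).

Answer: 7

Derivation:
Tick 1: prefer A, take crate from A; A=[nail,ingot,jar,hinge,orb] B=[hook,disk,wedge,lathe] C=[crate]
Tick 2: prefer B, take hook from B; A=[nail,ingot,jar,hinge,orb] B=[disk,wedge,lathe] C=[crate,hook]
Tick 3: prefer A, take nail from A; A=[ingot,jar,hinge,orb] B=[disk,wedge,lathe] C=[crate,hook,nail]
Tick 4: prefer B, take disk from B; A=[ingot,jar,hinge,orb] B=[wedge,lathe] C=[crate,hook,nail,disk]
Tick 5: prefer A, take ingot from A; A=[jar,hinge,orb] B=[wedge,lathe] C=[crate,hook,nail,disk,ingot]
Tick 6: prefer B, take wedge from B; A=[jar,hinge,orb] B=[lathe] C=[crate,hook,nail,disk,ingot,wedge]
Tick 7: prefer A, take jar from A; A=[hinge,orb] B=[lathe] C=[crate,hook,nail,disk,ingot,wedge,jar]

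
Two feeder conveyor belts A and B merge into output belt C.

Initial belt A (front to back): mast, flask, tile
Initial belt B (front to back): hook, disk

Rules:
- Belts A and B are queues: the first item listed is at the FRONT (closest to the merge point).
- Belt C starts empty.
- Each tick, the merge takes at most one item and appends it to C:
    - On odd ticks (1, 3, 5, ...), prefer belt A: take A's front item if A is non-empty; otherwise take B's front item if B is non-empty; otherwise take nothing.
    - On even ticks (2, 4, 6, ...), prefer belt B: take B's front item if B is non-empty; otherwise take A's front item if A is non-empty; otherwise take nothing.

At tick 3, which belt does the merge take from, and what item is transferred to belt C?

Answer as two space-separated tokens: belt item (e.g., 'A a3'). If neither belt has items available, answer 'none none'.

Tick 1: prefer A, take mast from A; A=[flask,tile] B=[hook,disk] C=[mast]
Tick 2: prefer B, take hook from B; A=[flask,tile] B=[disk] C=[mast,hook]
Tick 3: prefer A, take flask from A; A=[tile] B=[disk] C=[mast,hook,flask]

Answer: A flask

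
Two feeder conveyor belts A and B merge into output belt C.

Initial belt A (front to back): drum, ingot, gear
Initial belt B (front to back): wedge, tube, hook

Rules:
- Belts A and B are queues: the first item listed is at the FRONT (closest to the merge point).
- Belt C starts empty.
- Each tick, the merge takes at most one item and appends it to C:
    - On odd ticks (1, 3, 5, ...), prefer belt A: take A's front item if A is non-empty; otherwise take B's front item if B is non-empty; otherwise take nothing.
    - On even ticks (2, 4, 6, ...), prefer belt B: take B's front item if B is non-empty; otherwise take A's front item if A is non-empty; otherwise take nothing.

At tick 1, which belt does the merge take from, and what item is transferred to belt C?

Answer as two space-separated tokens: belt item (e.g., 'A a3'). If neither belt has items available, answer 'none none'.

Answer: A drum

Derivation:
Tick 1: prefer A, take drum from A; A=[ingot,gear] B=[wedge,tube,hook] C=[drum]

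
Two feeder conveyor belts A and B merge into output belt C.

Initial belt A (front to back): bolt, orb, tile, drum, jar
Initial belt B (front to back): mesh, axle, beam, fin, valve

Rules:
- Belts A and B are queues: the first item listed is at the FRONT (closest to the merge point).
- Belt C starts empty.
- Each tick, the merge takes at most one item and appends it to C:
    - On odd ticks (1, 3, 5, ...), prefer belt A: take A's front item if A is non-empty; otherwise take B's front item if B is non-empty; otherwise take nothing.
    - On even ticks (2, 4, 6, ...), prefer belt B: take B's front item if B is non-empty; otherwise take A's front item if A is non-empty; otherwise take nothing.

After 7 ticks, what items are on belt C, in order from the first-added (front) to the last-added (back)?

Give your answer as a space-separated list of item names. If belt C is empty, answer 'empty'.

Answer: bolt mesh orb axle tile beam drum

Derivation:
Tick 1: prefer A, take bolt from A; A=[orb,tile,drum,jar] B=[mesh,axle,beam,fin,valve] C=[bolt]
Tick 2: prefer B, take mesh from B; A=[orb,tile,drum,jar] B=[axle,beam,fin,valve] C=[bolt,mesh]
Tick 3: prefer A, take orb from A; A=[tile,drum,jar] B=[axle,beam,fin,valve] C=[bolt,mesh,orb]
Tick 4: prefer B, take axle from B; A=[tile,drum,jar] B=[beam,fin,valve] C=[bolt,mesh,orb,axle]
Tick 5: prefer A, take tile from A; A=[drum,jar] B=[beam,fin,valve] C=[bolt,mesh,orb,axle,tile]
Tick 6: prefer B, take beam from B; A=[drum,jar] B=[fin,valve] C=[bolt,mesh,orb,axle,tile,beam]
Tick 7: prefer A, take drum from A; A=[jar] B=[fin,valve] C=[bolt,mesh,orb,axle,tile,beam,drum]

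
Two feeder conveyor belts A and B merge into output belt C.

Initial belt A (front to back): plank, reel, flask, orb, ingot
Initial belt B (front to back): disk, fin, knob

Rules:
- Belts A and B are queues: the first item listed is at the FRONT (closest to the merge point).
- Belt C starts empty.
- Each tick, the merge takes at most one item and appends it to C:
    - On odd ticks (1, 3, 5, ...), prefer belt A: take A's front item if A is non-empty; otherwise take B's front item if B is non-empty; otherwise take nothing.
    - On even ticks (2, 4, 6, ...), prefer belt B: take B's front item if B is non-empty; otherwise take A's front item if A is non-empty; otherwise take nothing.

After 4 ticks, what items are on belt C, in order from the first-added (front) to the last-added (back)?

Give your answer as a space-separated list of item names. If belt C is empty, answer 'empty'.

Answer: plank disk reel fin

Derivation:
Tick 1: prefer A, take plank from A; A=[reel,flask,orb,ingot] B=[disk,fin,knob] C=[plank]
Tick 2: prefer B, take disk from B; A=[reel,flask,orb,ingot] B=[fin,knob] C=[plank,disk]
Tick 3: prefer A, take reel from A; A=[flask,orb,ingot] B=[fin,knob] C=[plank,disk,reel]
Tick 4: prefer B, take fin from B; A=[flask,orb,ingot] B=[knob] C=[plank,disk,reel,fin]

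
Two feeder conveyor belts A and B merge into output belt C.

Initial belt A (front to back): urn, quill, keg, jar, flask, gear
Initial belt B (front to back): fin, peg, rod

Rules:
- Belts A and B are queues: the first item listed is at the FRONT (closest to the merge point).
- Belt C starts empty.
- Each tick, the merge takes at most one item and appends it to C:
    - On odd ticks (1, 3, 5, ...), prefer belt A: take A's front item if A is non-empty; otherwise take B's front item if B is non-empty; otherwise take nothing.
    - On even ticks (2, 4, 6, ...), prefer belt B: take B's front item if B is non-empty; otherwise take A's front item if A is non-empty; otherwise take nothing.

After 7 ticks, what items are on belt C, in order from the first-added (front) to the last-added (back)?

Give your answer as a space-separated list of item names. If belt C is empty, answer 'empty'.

Tick 1: prefer A, take urn from A; A=[quill,keg,jar,flask,gear] B=[fin,peg,rod] C=[urn]
Tick 2: prefer B, take fin from B; A=[quill,keg,jar,flask,gear] B=[peg,rod] C=[urn,fin]
Tick 3: prefer A, take quill from A; A=[keg,jar,flask,gear] B=[peg,rod] C=[urn,fin,quill]
Tick 4: prefer B, take peg from B; A=[keg,jar,flask,gear] B=[rod] C=[urn,fin,quill,peg]
Tick 5: prefer A, take keg from A; A=[jar,flask,gear] B=[rod] C=[urn,fin,quill,peg,keg]
Tick 6: prefer B, take rod from B; A=[jar,flask,gear] B=[-] C=[urn,fin,quill,peg,keg,rod]
Tick 7: prefer A, take jar from A; A=[flask,gear] B=[-] C=[urn,fin,quill,peg,keg,rod,jar]

Answer: urn fin quill peg keg rod jar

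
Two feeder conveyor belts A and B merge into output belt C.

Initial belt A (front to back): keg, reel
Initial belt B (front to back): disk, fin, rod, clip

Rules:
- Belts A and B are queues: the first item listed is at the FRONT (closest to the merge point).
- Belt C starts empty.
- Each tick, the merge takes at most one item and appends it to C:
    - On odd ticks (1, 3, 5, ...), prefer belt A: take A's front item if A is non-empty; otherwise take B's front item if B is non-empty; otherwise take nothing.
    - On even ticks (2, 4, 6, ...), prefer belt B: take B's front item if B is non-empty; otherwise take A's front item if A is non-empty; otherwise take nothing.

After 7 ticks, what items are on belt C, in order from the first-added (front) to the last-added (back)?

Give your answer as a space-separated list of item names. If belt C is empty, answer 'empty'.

Tick 1: prefer A, take keg from A; A=[reel] B=[disk,fin,rod,clip] C=[keg]
Tick 2: prefer B, take disk from B; A=[reel] B=[fin,rod,clip] C=[keg,disk]
Tick 3: prefer A, take reel from A; A=[-] B=[fin,rod,clip] C=[keg,disk,reel]
Tick 4: prefer B, take fin from B; A=[-] B=[rod,clip] C=[keg,disk,reel,fin]
Tick 5: prefer A, take rod from B; A=[-] B=[clip] C=[keg,disk,reel,fin,rod]
Tick 6: prefer B, take clip from B; A=[-] B=[-] C=[keg,disk,reel,fin,rod,clip]
Tick 7: prefer A, both empty, nothing taken; A=[-] B=[-] C=[keg,disk,reel,fin,rod,clip]

Answer: keg disk reel fin rod clip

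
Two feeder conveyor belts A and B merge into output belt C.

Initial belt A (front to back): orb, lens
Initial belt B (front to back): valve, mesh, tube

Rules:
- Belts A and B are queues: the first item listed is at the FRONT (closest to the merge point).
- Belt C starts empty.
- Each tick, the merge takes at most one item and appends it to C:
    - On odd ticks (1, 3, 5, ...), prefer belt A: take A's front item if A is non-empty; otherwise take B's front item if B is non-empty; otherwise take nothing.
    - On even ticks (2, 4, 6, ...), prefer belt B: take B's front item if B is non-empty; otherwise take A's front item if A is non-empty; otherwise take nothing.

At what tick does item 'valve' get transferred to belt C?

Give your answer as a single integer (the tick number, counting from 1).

Answer: 2

Derivation:
Tick 1: prefer A, take orb from A; A=[lens] B=[valve,mesh,tube] C=[orb]
Tick 2: prefer B, take valve from B; A=[lens] B=[mesh,tube] C=[orb,valve]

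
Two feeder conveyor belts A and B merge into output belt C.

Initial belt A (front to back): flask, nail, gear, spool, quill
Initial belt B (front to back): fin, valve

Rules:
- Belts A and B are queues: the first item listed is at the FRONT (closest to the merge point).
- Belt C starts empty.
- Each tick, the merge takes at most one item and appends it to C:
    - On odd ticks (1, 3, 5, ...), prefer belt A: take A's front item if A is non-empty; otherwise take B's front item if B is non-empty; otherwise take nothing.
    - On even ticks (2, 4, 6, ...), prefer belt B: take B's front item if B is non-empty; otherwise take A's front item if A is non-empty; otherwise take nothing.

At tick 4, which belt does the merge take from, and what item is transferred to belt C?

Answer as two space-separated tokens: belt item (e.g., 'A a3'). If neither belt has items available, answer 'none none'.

Tick 1: prefer A, take flask from A; A=[nail,gear,spool,quill] B=[fin,valve] C=[flask]
Tick 2: prefer B, take fin from B; A=[nail,gear,spool,quill] B=[valve] C=[flask,fin]
Tick 3: prefer A, take nail from A; A=[gear,spool,quill] B=[valve] C=[flask,fin,nail]
Tick 4: prefer B, take valve from B; A=[gear,spool,quill] B=[-] C=[flask,fin,nail,valve]

Answer: B valve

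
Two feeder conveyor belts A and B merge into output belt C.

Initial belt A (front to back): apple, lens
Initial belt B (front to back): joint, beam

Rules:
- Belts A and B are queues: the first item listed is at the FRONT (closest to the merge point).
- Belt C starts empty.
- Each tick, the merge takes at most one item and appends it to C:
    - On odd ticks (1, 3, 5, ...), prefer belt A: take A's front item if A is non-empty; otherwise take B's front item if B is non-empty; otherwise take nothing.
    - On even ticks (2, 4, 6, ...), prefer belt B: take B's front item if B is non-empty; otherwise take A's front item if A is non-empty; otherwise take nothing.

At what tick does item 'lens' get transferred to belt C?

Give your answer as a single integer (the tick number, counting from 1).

Answer: 3

Derivation:
Tick 1: prefer A, take apple from A; A=[lens] B=[joint,beam] C=[apple]
Tick 2: prefer B, take joint from B; A=[lens] B=[beam] C=[apple,joint]
Tick 3: prefer A, take lens from A; A=[-] B=[beam] C=[apple,joint,lens]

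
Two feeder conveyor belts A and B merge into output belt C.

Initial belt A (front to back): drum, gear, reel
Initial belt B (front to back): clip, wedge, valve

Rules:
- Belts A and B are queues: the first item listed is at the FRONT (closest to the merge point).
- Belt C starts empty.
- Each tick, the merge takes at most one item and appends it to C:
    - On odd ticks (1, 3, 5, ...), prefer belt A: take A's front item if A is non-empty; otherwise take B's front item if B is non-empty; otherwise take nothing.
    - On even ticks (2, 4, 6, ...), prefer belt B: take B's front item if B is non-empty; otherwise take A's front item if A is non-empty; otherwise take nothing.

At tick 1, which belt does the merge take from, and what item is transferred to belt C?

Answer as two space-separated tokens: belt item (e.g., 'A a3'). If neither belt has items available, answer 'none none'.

Answer: A drum

Derivation:
Tick 1: prefer A, take drum from A; A=[gear,reel] B=[clip,wedge,valve] C=[drum]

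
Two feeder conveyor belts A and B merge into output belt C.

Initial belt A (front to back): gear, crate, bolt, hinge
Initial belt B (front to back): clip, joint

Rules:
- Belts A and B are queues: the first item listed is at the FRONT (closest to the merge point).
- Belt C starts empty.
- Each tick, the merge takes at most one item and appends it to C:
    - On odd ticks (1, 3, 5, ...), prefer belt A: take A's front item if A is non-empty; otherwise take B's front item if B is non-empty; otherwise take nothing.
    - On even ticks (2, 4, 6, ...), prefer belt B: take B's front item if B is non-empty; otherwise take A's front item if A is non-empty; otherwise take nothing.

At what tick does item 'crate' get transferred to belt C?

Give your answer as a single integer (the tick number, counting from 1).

Tick 1: prefer A, take gear from A; A=[crate,bolt,hinge] B=[clip,joint] C=[gear]
Tick 2: prefer B, take clip from B; A=[crate,bolt,hinge] B=[joint] C=[gear,clip]
Tick 3: prefer A, take crate from A; A=[bolt,hinge] B=[joint] C=[gear,clip,crate]

Answer: 3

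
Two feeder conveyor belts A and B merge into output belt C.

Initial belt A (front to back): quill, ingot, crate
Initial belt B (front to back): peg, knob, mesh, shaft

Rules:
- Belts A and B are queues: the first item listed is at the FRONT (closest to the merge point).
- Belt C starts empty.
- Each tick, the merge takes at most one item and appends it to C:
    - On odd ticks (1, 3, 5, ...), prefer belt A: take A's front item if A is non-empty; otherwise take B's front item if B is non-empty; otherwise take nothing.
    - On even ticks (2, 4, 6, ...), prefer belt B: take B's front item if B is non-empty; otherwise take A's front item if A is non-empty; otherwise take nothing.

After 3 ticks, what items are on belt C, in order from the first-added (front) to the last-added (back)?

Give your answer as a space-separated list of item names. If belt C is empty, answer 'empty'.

Answer: quill peg ingot

Derivation:
Tick 1: prefer A, take quill from A; A=[ingot,crate] B=[peg,knob,mesh,shaft] C=[quill]
Tick 2: prefer B, take peg from B; A=[ingot,crate] B=[knob,mesh,shaft] C=[quill,peg]
Tick 3: prefer A, take ingot from A; A=[crate] B=[knob,mesh,shaft] C=[quill,peg,ingot]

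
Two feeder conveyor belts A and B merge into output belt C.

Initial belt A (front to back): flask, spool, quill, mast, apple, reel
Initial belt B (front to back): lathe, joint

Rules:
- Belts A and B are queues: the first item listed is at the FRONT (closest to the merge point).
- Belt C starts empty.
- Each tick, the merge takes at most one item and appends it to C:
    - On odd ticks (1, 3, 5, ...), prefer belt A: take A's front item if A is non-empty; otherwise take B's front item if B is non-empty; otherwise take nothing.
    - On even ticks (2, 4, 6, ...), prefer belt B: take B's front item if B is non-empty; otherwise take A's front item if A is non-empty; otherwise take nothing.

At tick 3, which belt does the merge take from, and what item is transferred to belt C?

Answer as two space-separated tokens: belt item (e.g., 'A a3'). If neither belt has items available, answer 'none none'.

Answer: A spool

Derivation:
Tick 1: prefer A, take flask from A; A=[spool,quill,mast,apple,reel] B=[lathe,joint] C=[flask]
Tick 2: prefer B, take lathe from B; A=[spool,quill,mast,apple,reel] B=[joint] C=[flask,lathe]
Tick 3: prefer A, take spool from A; A=[quill,mast,apple,reel] B=[joint] C=[flask,lathe,spool]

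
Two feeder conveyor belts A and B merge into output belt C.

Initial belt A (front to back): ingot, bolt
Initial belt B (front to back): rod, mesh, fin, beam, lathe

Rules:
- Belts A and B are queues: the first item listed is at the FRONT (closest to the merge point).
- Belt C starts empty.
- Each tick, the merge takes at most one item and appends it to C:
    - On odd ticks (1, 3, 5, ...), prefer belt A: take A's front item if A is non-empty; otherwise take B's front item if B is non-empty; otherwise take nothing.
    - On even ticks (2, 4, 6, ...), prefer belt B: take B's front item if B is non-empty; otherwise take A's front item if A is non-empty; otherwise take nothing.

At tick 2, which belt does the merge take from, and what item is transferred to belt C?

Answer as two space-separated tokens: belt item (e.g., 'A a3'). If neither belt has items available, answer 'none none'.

Answer: B rod

Derivation:
Tick 1: prefer A, take ingot from A; A=[bolt] B=[rod,mesh,fin,beam,lathe] C=[ingot]
Tick 2: prefer B, take rod from B; A=[bolt] B=[mesh,fin,beam,lathe] C=[ingot,rod]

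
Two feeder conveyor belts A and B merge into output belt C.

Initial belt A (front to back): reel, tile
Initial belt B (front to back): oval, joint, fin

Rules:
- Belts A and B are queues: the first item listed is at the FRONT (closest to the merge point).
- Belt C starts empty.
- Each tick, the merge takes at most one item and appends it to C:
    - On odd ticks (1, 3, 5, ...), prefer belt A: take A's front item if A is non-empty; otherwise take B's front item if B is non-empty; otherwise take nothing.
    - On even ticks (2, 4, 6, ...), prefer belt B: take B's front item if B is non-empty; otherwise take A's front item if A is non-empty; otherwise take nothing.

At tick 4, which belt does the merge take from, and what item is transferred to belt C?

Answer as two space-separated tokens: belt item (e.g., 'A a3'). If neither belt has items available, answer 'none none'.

Tick 1: prefer A, take reel from A; A=[tile] B=[oval,joint,fin] C=[reel]
Tick 2: prefer B, take oval from B; A=[tile] B=[joint,fin] C=[reel,oval]
Tick 3: prefer A, take tile from A; A=[-] B=[joint,fin] C=[reel,oval,tile]
Tick 4: prefer B, take joint from B; A=[-] B=[fin] C=[reel,oval,tile,joint]

Answer: B joint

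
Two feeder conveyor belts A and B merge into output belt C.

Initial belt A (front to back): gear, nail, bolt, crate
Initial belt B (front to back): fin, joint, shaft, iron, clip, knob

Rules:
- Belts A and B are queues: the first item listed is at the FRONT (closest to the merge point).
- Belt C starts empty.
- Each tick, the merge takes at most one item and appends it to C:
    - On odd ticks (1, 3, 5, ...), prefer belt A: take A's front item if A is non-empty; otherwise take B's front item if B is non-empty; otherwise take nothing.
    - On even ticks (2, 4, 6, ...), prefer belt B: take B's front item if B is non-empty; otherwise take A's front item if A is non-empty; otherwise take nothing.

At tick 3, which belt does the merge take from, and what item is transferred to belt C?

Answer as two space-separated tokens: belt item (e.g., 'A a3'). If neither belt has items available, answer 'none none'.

Answer: A nail

Derivation:
Tick 1: prefer A, take gear from A; A=[nail,bolt,crate] B=[fin,joint,shaft,iron,clip,knob] C=[gear]
Tick 2: prefer B, take fin from B; A=[nail,bolt,crate] B=[joint,shaft,iron,clip,knob] C=[gear,fin]
Tick 3: prefer A, take nail from A; A=[bolt,crate] B=[joint,shaft,iron,clip,knob] C=[gear,fin,nail]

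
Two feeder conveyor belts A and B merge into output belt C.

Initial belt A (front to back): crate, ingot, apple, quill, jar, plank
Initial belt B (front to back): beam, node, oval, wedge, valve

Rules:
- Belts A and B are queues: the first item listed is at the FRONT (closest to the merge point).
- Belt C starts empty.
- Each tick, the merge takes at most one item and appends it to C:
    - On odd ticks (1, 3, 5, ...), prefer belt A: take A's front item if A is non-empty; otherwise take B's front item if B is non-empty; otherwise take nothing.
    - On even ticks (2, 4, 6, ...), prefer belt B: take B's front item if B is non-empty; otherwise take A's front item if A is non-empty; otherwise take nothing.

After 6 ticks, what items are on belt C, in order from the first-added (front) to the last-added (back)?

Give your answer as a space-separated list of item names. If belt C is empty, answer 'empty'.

Answer: crate beam ingot node apple oval

Derivation:
Tick 1: prefer A, take crate from A; A=[ingot,apple,quill,jar,plank] B=[beam,node,oval,wedge,valve] C=[crate]
Tick 2: prefer B, take beam from B; A=[ingot,apple,quill,jar,plank] B=[node,oval,wedge,valve] C=[crate,beam]
Tick 3: prefer A, take ingot from A; A=[apple,quill,jar,plank] B=[node,oval,wedge,valve] C=[crate,beam,ingot]
Tick 4: prefer B, take node from B; A=[apple,quill,jar,plank] B=[oval,wedge,valve] C=[crate,beam,ingot,node]
Tick 5: prefer A, take apple from A; A=[quill,jar,plank] B=[oval,wedge,valve] C=[crate,beam,ingot,node,apple]
Tick 6: prefer B, take oval from B; A=[quill,jar,plank] B=[wedge,valve] C=[crate,beam,ingot,node,apple,oval]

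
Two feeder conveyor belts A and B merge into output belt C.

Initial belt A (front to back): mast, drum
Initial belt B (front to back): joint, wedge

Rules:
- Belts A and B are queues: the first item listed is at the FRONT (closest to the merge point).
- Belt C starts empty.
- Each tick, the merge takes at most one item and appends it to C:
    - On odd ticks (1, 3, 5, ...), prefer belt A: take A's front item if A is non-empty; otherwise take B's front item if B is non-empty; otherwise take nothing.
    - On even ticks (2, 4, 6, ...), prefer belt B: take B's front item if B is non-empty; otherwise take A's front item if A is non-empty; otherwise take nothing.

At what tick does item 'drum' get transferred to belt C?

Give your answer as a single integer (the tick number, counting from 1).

Tick 1: prefer A, take mast from A; A=[drum] B=[joint,wedge] C=[mast]
Tick 2: prefer B, take joint from B; A=[drum] B=[wedge] C=[mast,joint]
Tick 3: prefer A, take drum from A; A=[-] B=[wedge] C=[mast,joint,drum]

Answer: 3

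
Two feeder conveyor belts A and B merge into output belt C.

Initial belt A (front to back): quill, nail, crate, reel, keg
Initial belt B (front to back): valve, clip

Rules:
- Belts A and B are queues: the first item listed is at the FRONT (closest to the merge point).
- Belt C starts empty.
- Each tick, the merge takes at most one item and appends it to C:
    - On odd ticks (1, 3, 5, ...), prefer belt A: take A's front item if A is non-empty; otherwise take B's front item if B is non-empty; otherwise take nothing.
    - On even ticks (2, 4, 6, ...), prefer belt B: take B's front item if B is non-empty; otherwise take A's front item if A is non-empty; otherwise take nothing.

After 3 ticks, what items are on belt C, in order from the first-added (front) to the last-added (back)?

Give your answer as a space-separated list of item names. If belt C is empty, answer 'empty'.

Tick 1: prefer A, take quill from A; A=[nail,crate,reel,keg] B=[valve,clip] C=[quill]
Tick 2: prefer B, take valve from B; A=[nail,crate,reel,keg] B=[clip] C=[quill,valve]
Tick 3: prefer A, take nail from A; A=[crate,reel,keg] B=[clip] C=[quill,valve,nail]

Answer: quill valve nail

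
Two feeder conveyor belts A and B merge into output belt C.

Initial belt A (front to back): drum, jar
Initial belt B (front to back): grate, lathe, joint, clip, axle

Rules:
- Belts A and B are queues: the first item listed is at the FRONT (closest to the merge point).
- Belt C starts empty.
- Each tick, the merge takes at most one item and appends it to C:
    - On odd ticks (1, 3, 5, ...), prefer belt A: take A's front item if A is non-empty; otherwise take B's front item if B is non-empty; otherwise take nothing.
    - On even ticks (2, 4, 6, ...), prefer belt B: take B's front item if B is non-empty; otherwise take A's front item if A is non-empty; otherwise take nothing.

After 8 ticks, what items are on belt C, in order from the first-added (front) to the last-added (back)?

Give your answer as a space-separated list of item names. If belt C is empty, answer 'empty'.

Tick 1: prefer A, take drum from A; A=[jar] B=[grate,lathe,joint,clip,axle] C=[drum]
Tick 2: prefer B, take grate from B; A=[jar] B=[lathe,joint,clip,axle] C=[drum,grate]
Tick 3: prefer A, take jar from A; A=[-] B=[lathe,joint,clip,axle] C=[drum,grate,jar]
Tick 4: prefer B, take lathe from B; A=[-] B=[joint,clip,axle] C=[drum,grate,jar,lathe]
Tick 5: prefer A, take joint from B; A=[-] B=[clip,axle] C=[drum,grate,jar,lathe,joint]
Tick 6: prefer B, take clip from B; A=[-] B=[axle] C=[drum,grate,jar,lathe,joint,clip]
Tick 7: prefer A, take axle from B; A=[-] B=[-] C=[drum,grate,jar,lathe,joint,clip,axle]
Tick 8: prefer B, both empty, nothing taken; A=[-] B=[-] C=[drum,grate,jar,lathe,joint,clip,axle]

Answer: drum grate jar lathe joint clip axle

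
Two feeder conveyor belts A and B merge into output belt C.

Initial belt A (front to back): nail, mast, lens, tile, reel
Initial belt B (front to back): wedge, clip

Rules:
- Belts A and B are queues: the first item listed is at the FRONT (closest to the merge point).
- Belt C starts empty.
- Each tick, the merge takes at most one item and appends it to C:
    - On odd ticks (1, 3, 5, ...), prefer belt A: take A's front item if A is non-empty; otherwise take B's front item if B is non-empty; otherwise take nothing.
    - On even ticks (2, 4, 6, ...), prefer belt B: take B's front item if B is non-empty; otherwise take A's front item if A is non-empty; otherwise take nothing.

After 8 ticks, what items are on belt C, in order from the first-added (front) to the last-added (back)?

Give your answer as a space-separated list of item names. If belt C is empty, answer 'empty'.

Tick 1: prefer A, take nail from A; A=[mast,lens,tile,reel] B=[wedge,clip] C=[nail]
Tick 2: prefer B, take wedge from B; A=[mast,lens,tile,reel] B=[clip] C=[nail,wedge]
Tick 3: prefer A, take mast from A; A=[lens,tile,reel] B=[clip] C=[nail,wedge,mast]
Tick 4: prefer B, take clip from B; A=[lens,tile,reel] B=[-] C=[nail,wedge,mast,clip]
Tick 5: prefer A, take lens from A; A=[tile,reel] B=[-] C=[nail,wedge,mast,clip,lens]
Tick 6: prefer B, take tile from A; A=[reel] B=[-] C=[nail,wedge,mast,clip,lens,tile]
Tick 7: prefer A, take reel from A; A=[-] B=[-] C=[nail,wedge,mast,clip,lens,tile,reel]
Tick 8: prefer B, both empty, nothing taken; A=[-] B=[-] C=[nail,wedge,mast,clip,lens,tile,reel]

Answer: nail wedge mast clip lens tile reel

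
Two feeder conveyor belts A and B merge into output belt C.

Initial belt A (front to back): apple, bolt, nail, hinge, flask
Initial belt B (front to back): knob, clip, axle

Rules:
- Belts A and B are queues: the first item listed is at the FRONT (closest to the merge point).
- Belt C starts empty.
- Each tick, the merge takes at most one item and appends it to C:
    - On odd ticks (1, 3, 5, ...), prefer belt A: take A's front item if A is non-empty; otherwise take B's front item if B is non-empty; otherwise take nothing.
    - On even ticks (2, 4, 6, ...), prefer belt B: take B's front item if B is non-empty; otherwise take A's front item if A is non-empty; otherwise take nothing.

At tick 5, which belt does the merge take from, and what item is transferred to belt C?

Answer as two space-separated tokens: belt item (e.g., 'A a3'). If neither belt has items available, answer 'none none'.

Tick 1: prefer A, take apple from A; A=[bolt,nail,hinge,flask] B=[knob,clip,axle] C=[apple]
Tick 2: prefer B, take knob from B; A=[bolt,nail,hinge,flask] B=[clip,axle] C=[apple,knob]
Tick 3: prefer A, take bolt from A; A=[nail,hinge,flask] B=[clip,axle] C=[apple,knob,bolt]
Tick 4: prefer B, take clip from B; A=[nail,hinge,flask] B=[axle] C=[apple,knob,bolt,clip]
Tick 5: prefer A, take nail from A; A=[hinge,flask] B=[axle] C=[apple,knob,bolt,clip,nail]

Answer: A nail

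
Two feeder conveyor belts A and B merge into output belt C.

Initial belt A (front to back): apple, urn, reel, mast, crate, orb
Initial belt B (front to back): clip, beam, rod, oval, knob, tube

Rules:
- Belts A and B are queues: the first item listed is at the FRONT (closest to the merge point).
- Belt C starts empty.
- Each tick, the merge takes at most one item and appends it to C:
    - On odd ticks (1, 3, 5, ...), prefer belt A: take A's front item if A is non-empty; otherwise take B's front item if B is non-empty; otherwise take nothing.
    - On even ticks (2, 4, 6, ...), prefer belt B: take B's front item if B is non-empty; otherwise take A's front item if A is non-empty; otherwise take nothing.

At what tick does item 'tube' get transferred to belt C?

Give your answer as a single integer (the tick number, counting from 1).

Answer: 12

Derivation:
Tick 1: prefer A, take apple from A; A=[urn,reel,mast,crate,orb] B=[clip,beam,rod,oval,knob,tube] C=[apple]
Tick 2: prefer B, take clip from B; A=[urn,reel,mast,crate,orb] B=[beam,rod,oval,knob,tube] C=[apple,clip]
Tick 3: prefer A, take urn from A; A=[reel,mast,crate,orb] B=[beam,rod,oval,knob,tube] C=[apple,clip,urn]
Tick 4: prefer B, take beam from B; A=[reel,mast,crate,orb] B=[rod,oval,knob,tube] C=[apple,clip,urn,beam]
Tick 5: prefer A, take reel from A; A=[mast,crate,orb] B=[rod,oval,knob,tube] C=[apple,clip,urn,beam,reel]
Tick 6: prefer B, take rod from B; A=[mast,crate,orb] B=[oval,knob,tube] C=[apple,clip,urn,beam,reel,rod]
Tick 7: prefer A, take mast from A; A=[crate,orb] B=[oval,knob,tube] C=[apple,clip,urn,beam,reel,rod,mast]
Tick 8: prefer B, take oval from B; A=[crate,orb] B=[knob,tube] C=[apple,clip,urn,beam,reel,rod,mast,oval]
Tick 9: prefer A, take crate from A; A=[orb] B=[knob,tube] C=[apple,clip,urn,beam,reel,rod,mast,oval,crate]
Tick 10: prefer B, take knob from B; A=[orb] B=[tube] C=[apple,clip,urn,beam,reel,rod,mast,oval,crate,knob]
Tick 11: prefer A, take orb from A; A=[-] B=[tube] C=[apple,clip,urn,beam,reel,rod,mast,oval,crate,knob,orb]
Tick 12: prefer B, take tube from B; A=[-] B=[-] C=[apple,clip,urn,beam,reel,rod,mast,oval,crate,knob,orb,tube]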